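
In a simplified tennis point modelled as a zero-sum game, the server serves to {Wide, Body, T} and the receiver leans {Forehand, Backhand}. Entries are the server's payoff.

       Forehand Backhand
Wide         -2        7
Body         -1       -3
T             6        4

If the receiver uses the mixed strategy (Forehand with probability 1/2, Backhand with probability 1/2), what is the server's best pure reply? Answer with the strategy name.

Expected payoff of Wide: (1/2)·(-2) + (1/2)·7 = 5/2.
Expected payoff of Body: (1/2)·(-1) + (1/2)·(-3) = -2.
Expected payoff of T: (1/2)·6 + (1/2)·4 = 5.
The largest is 5, so the server's best response is T.

T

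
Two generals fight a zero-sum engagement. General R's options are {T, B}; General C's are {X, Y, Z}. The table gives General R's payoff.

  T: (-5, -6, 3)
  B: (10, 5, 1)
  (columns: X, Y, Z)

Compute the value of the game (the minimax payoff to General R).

Row minima: T → -6, B → 1; maximin = 1.
Column maxima: X → 10, Y → 5, Z → 3; minimax = 3.
1 ≠ 3, so there is no saddle point; optimal play is mixed.
X is strictly dominated by Y (it gives General R strictly more in every row), so General C never plays it.
On the remaining 2×2 (T, B vs Y, Z):
Let General R play T with probability p. Expected payoff against Y: (-6)p + 5(1−p) = −11p + 5; against Z: 3p + 1(1−p) = 2p + 1.
Setting these equal: −11p + 5 = 2p + 1 ⇒ −13p = -4 ⇒ p = 4/13, and the value is (-11)·(4/13) + 5 = 21/13.
For General C: with q = P(Y), equating T's and B's payoffs gives −9q + 3 = 4q + 1 ⇒ q = 2/13.

21/13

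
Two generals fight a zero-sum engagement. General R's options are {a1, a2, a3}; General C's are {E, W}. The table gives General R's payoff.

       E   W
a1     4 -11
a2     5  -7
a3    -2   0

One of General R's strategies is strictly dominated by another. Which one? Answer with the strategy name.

a1

a2 gives a strictly higher payoff than a1 against every column: 5 > 4, -7 > -11.
So a1 is strictly dominated and General R never plays it.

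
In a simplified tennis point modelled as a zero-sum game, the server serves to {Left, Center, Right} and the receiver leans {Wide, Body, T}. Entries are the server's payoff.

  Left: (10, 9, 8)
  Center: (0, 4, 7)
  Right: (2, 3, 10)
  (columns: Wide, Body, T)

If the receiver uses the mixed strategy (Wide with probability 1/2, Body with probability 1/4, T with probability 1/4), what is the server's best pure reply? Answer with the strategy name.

Expected payoff of Left: (1/2)·10 + (1/4)·9 + (1/4)·8 = 37/4.
Expected payoff of Center: (1/2)·0 + (1/4)·4 + (1/4)·7 = 11/4.
Expected payoff of Right: (1/2)·2 + (1/4)·3 + (1/4)·10 = 17/4.
The largest is 37/4, so the server's best response is Left.

Left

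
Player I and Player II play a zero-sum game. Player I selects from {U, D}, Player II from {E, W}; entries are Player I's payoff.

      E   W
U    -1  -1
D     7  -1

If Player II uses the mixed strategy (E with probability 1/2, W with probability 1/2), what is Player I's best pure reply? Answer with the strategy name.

D

Expected payoff of U: (1/2)·(-1) + (1/2)·(-1) = -1.
Expected payoff of D: (1/2)·7 + (1/2)·(-1) = 3.
The largest is 3, so Player I's best response is D.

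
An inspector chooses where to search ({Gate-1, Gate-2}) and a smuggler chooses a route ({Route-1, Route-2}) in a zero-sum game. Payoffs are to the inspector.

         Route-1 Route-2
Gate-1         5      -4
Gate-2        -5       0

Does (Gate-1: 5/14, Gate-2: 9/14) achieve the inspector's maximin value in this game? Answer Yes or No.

Yes

Against Route-1 this mix gives (5/14)·5 + (9/14)·(-5) = -10/7.
Against Route-2 this mix gives (5/14)·(-4) + (9/14)·0 = -10/7.
All of the smuggler's active replies (Route-1, Route-2) yield -10/7, and no column does worse for the inspector. The mix makes the smuggler indifferent and guarantees -10/7, so it is optimal.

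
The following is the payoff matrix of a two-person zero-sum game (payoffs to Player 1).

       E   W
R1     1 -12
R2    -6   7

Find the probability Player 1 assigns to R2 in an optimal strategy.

Row minima: R1 → -12, R2 → -6; maximin = -6.
Column maxima: E → 1, W → 7; minimax = 1.
-6 ≠ 1, so there is no saddle point; optimal play is mixed.
Let Player 1 play R1 with probability p. Expected payoff against E: 1p + (-6)(1−p) = 7p − 6; against W: (-12)p + 7(1−p) = −19p + 7.
Setting these equal: 7p − 6 = −19p + 7 ⇒ 26p = 13 ⇒ p = 1/2, and the value is (7)·(1/2) − 6 = -5/2.
For Player 2: with q = P(E), equating R1's and R2's payoffs gives 13q − 12 = −13q + 7 ⇒ q = 19/26.

1/2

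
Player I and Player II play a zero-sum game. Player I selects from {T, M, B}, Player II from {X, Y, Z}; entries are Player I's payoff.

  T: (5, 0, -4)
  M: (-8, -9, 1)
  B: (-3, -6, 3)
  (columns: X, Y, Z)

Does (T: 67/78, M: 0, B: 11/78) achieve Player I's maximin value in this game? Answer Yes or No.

Against X this mix gives (67/78)·5 + (11/78)·(-3) = 151/39.
Against Y this mix gives (67/78)·0 + (11/78)·(-6) = -11/13.
Against Z this mix gives (67/78)·(-4) + (11/78)·3 = -235/78.
Player II will play Z, holding Player I to -235/78. Shifting weight toward the row that does better against Z would raise this floor (the equalizing mix achieves -24/13 against both Z and Y), so the proposed strategy is not optimal.

No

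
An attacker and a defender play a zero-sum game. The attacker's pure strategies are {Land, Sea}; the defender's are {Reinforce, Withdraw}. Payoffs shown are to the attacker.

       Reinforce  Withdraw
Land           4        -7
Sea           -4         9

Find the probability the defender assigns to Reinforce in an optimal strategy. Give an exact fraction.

2/3

Row minima: Land → -7, Sea → -4; maximin = -4.
Column maxima: Reinforce → 4, Withdraw → 9; minimax = 4.
-4 ≠ 4, so there is no saddle point; optimal play is mixed.
Let the attacker play Land with probability p. Expected payoff against Reinforce: 4p + (-4)(1−p) = 8p − 4; against Withdraw: (-7)p + 9(1−p) = −16p + 9.
Setting these equal: 8p − 4 = −16p + 9 ⇒ 24p = 13 ⇒ p = 13/24, and the value is (8)·(13/24) − 4 = 1/3.
For the defender: with q = P(Reinforce), equating Land's and Sea's payoffs gives 11q − 7 = −13q + 9 ⇒ q = 2/3.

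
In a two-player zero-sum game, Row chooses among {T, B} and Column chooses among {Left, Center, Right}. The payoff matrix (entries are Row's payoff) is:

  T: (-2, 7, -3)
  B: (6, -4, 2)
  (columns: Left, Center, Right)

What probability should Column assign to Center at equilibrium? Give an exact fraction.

5/16

Row minima: T → -3, B → -4; maximin = -3.
Column maxima: Left → 6, Center → 7, Right → 2; minimax = 2.
-3 ≠ 2, so there is no saddle point; optimal play is mixed.
Left is strictly dominated by Right (it gives Row strictly more in every row), so Column never plays it.
On the remaining 2×2 (T, B vs Center, Right):
Let Row play T with probability p. Expected payoff against Center: 7p + (-4)(1−p) = 11p − 4; against Right: (-3)p + 2(1−p) = −5p + 2.
Setting these equal: 11p − 4 = −5p + 2 ⇒ 16p = 6 ⇒ p = 3/8, and the value is (11)·(3/8) − 4 = 1/8.
For Column: with q = P(Center), equating T's and B's payoffs gives 10q − 3 = −6q + 2 ⇒ q = 5/16.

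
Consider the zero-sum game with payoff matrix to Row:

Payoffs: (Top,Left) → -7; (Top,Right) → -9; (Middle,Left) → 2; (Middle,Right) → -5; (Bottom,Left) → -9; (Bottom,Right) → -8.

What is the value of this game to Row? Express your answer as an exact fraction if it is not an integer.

-5

Row minima: Top → -9, Middle → -5, Bottom → -9; maximin = -5.
Column maxima: Left → 2, Right → -5; minimax = -5.
Since maximin = minimax = -5, there is a saddle point and the value is -5.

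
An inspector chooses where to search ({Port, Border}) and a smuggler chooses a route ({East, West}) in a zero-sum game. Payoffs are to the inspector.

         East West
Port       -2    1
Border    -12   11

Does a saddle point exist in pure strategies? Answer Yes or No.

Yes

Row minima: Port → -2, Border → -12; maximin = -2.
Column maxima: East → -2, West → 11; minimax = -2.
maximin = minimax = -2, so a saddle point exists.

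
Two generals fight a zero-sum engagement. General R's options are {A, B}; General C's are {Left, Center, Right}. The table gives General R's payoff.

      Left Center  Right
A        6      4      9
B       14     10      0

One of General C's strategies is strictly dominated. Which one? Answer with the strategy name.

Left

Center holds General R's payoff strictly below Left in every row: 4 < 6, 10 < 14.
So Left is strictly dominated for General C.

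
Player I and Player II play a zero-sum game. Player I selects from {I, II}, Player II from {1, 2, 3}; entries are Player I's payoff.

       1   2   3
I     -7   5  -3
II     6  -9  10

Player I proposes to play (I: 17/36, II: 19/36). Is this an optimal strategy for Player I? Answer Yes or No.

Against 1 this mix gives (17/36)·(-7) + (19/36)·6 = -5/36.
Against 2 this mix gives (17/36)·5 + (19/36)·(-9) = -43/18.
Against 3 this mix gives (17/36)·(-3) + (19/36)·10 = 139/36.
Player II will play 2, holding Player I to -43/18. Shifting weight toward the row that does better against 2 would raise this floor (the equalizing mix achieves -11/9 against both 2 and 1), so the proposed strategy is not optimal.

No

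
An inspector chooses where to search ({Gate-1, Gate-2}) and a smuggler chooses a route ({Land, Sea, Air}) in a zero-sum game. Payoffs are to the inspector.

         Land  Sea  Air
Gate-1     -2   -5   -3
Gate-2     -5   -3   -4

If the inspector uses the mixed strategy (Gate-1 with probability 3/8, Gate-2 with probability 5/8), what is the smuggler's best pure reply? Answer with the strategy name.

Land

If the smuggler plays Land, the inspector's expected payoff is (3/8)·(-2) + (5/8)·(-5) = -31/8.
If the smuggler plays Sea, the inspector's expected payoff is (3/8)·(-5) + (5/8)·(-3) = -15/4.
If the smuggler plays Air, the inspector's expected payoff is (3/8)·(-3) + (5/8)·(-4) = -29/8.
The smuggler minimizes the inspector's payoff; the smallest is -31/8, so the best response is Land.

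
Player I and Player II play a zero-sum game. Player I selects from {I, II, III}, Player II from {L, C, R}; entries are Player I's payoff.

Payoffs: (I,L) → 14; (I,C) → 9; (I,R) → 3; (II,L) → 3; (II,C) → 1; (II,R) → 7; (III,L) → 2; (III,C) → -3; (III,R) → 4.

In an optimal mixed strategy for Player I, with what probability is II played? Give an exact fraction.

1/2

Row minima: I → 3, II → 1, III → -3; maximin = 3.
Column maxima: L → 14, C → 9, R → 7; minimax = 7.
3 ≠ 7, so there is no saddle point; optimal play is mixed.
III is strictly dominated by II, so Player I never plays it.
L is strictly dominated by C (it gives Player I strictly more in every row), so Player II never plays it.
On the remaining 2×2 (I, II vs C, R):
Let Player I play I with probability p. Expected payoff against C: 9p + 1(1−p) = 8p + 1; against R: 3p + 7(1−p) = −4p + 7.
Setting these equal: 8p + 1 = −4p + 7 ⇒ 12p = 6 ⇒ p = 1/2, and the value is (8)·(1/2) + 1 = 5.
For Player II: with q = P(C), equating I's and II's payoffs gives 6q + 3 = −6q + 7 ⇒ q = 1/3.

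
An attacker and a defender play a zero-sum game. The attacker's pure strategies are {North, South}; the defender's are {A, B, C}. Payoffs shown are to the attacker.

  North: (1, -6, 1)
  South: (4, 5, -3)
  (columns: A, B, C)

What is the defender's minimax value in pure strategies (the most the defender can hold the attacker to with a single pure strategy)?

1

Column maxima: A → 4, B → 5, C → 1.
The smallest of these is 1.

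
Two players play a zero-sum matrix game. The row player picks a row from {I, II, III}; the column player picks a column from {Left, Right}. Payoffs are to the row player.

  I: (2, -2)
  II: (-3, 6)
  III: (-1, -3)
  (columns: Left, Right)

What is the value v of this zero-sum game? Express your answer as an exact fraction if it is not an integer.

Row minima: I → -2, II → -3, III → -3; maximin = -2.
Column maxima: Left → 2, Right → 6; minimax = 2.
-2 ≠ 2, so there is no saddle point; optimal play is mixed.
III is strictly dominated by I, so the row player never plays it.
On the remaining 2×2 (I, II vs Left, Right):
Let the row player play I with probability p. Expected payoff against Left: 2p + (-3)(1−p) = 5p − 3; against Right: (-2)p + 6(1−p) = −8p + 6.
Setting these equal: 5p − 3 = −8p + 6 ⇒ 13p = 9 ⇒ p = 9/13, and the value is (5)·(9/13) − 3 = 6/13.
For the column player: with q = P(Left), equating I's and II's payoffs gives 4q − 2 = −9q + 6 ⇒ q = 8/13.

6/13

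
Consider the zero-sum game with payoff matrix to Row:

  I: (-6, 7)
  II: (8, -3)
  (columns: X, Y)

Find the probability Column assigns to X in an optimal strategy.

5/12

Row minima: I → -6, II → -3; maximin = -3.
Column maxima: X → 8, Y → 7; minimax = 7.
-3 ≠ 7, so there is no saddle point; optimal play is mixed.
Let Row play I with probability p. Expected payoff against X: (-6)p + 8(1−p) = −14p + 8; against Y: 7p + (-3)(1−p) = 10p − 3.
Setting these equal: −14p + 8 = 10p − 3 ⇒ −24p = -11 ⇒ p = 11/24, and the value is (-14)·(11/24) + 8 = 19/12.
For Column: with q = P(X), equating I's and II's payoffs gives −13q + 7 = 11q − 3 ⇒ q = 5/12.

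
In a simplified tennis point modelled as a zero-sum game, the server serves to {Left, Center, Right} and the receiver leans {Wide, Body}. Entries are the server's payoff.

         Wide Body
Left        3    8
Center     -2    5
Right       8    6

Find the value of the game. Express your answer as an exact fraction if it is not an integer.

Row minima: Left → 3, Center → -2, Right → 6; maximin = 6.
Column maxima: Wide → 8, Body → 8; minimax = 8.
6 ≠ 8, so there is no saddle point; optimal play is mixed.
Center is strictly dominated by Left, so the server never plays it.
On the remaining 2×2 (Left, Right vs Wide, Body):
Let the server play Left with probability p. Expected payoff against Wide: 3p + 8(1−p) = −5p + 8; against Body: 8p + 6(1−p) = 2p + 6.
Setting these equal: −5p + 8 = 2p + 6 ⇒ −7p = -2 ⇒ p = 2/7, and the value is (-5)·(2/7) + 8 = 46/7.
For the receiver: with q = P(Wide), equating Left's and Right's payoffs gives −5q + 8 = 2q + 6 ⇒ q = 2/7.

46/7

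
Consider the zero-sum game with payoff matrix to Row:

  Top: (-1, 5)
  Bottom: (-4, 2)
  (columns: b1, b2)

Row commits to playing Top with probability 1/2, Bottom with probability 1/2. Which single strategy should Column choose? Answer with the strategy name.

If Column plays b1, Row's expected payoff is (1/2)·(-1) + (1/2)·(-4) = -5/2.
If Column plays b2, Row's expected payoff is (1/2)·5 + (1/2)·2 = 7/2.
Column minimizes Row's payoff; the smallest is -5/2, so the best response is b1.

b1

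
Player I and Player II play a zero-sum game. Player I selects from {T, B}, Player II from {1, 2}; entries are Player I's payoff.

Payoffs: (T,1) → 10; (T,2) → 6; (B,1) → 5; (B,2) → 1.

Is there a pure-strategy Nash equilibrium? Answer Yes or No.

Row minima: T → 6, B → 1; maximin = 6.
Column maxima: 1 → 10, 2 → 6; minimax = 6.
maximin = minimax = 6, so a saddle point exists.

Yes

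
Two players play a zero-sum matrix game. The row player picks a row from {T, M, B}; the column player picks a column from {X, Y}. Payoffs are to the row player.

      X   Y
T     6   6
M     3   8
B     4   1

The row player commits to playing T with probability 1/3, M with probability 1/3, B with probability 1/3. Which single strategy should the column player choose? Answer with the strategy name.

X

If the column player plays X, the row player's expected payoff is (1/3)·6 + (1/3)·3 + (1/3)·4 = 13/3.
If the column player plays Y, the row player's expected payoff is (1/3)·6 + (1/3)·8 + (1/3)·1 = 5.
The column player minimizes the row player's payoff; the smallest is 13/3, so the best response is X.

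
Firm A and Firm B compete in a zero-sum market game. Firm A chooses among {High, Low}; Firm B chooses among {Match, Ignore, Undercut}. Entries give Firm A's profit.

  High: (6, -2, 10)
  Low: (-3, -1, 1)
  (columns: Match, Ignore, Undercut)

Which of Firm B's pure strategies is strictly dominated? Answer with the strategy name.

Undercut

Match holds Firm A's payoff strictly below Undercut in every row: 6 < 10, -3 < 1.
So Undercut is strictly dominated for Firm B.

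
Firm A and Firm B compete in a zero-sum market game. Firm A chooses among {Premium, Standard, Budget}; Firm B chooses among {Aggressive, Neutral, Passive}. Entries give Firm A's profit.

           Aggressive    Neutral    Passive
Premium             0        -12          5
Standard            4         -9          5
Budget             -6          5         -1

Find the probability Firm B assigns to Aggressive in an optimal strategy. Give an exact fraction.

7/12

Row minima: Premium → -12, Standard → -9, Budget → -6; maximin = -6.
Column maxima: Aggressive → 4, Neutral → 5, Passive → 5; minimax = 4.
-6 ≠ 4, so there is no saddle point; optimal play is mixed.
Passive is strictly dominated by Aggressive (it gives Firm A strictly more in every row), so Firm B never plays it.
With Passive eliminated, Premium is strictly dominated by Standard (Standard gives Firm A strictly more in every remaining column), so Firm A never plays it.
On the remaining 2×2 (Standard, Budget vs Aggressive, Neutral):
Let Firm A play Standard with probability p. Expected payoff against Aggressive: 4p + (-6)(1−p) = 10p − 6; against Neutral: (-9)p + 5(1−p) = −14p + 5.
Setting these equal: 10p − 6 = −14p + 5 ⇒ 24p = 11 ⇒ p = 11/24, and the value is (10)·(11/24) − 6 = -17/12.
For Firm B: with q = P(Aggressive), equating Standard's and Budget's payoffs gives 13q − 9 = −11q + 5 ⇒ q = 7/12.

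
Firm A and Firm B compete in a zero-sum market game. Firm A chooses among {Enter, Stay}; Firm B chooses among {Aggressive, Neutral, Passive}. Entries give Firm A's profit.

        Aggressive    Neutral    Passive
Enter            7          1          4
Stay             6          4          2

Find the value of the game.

Row minima: Enter → 1, Stay → 2; maximin = 2.
Column maxima: Aggressive → 7, Neutral → 4, Passive → 4; minimax = 4.
2 ≠ 4, so there is no saddle point; optimal play is mixed.
Aggressive is strictly dominated by Neutral (it gives Firm A strictly more in every row), so Firm B never plays it.
On the remaining 2×2 (Enter, Stay vs Neutral, Passive):
Let Firm A play Enter with probability p. Expected payoff against Neutral: 1p + 4(1−p) = −3p + 4; against Passive: 4p + 2(1−p) = 2p + 2.
Setting these equal: −3p + 4 = 2p + 2 ⇒ −5p = -2 ⇒ p = 2/5, and the value is (-3)·(2/5) + 4 = 14/5.
For Firm B: with q = P(Neutral), equating Enter's and Stay's payoffs gives −3q + 4 = 2q + 2 ⇒ q = 2/5.

14/5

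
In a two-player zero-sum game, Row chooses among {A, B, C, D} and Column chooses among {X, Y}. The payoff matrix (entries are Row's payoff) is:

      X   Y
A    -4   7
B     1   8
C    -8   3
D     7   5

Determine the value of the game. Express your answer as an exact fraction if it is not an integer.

Row minima: A → -4, B → 1, C → -8, D → 5; maximin = 5.
Column maxima: X → 7, Y → 8; minimax = 7.
5 ≠ 7, so there is no saddle point; optimal play is mixed.
A is strictly dominated by B, so Row never plays it.
C is strictly dominated by B, so Row never plays it.
On the remaining 2×2 (B, D vs X, Y):
Let Row play B with probability p. Expected payoff against X: 1p + 7(1−p) = −6p + 7; against Y: 8p + 5(1−p) = 3p + 5.
Setting these equal: −6p + 7 = 3p + 5 ⇒ −9p = -2 ⇒ p = 2/9, and the value is (-6)·(2/9) + 7 = 17/3.
For Column: with q = P(X), equating B's and D's payoffs gives −7q + 8 = 2q + 5 ⇒ q = 1/3.

17/3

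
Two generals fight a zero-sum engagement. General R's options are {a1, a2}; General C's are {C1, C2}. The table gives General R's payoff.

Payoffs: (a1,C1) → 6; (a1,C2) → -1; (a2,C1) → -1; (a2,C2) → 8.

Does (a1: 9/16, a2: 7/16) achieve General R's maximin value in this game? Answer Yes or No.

Against C1 this mix gives (9/16)·6 + (7/16)·(-1) = 47/16.
Against C2 this mix gives (9/16)·(-1) + (7/16)·8 = 47/16.
All of General C's active replies (C1, C2) yield 47/16, and no column does worse for General R. The mix makes General C indifferent and guarantees 47/16, so it is optimal.

Yes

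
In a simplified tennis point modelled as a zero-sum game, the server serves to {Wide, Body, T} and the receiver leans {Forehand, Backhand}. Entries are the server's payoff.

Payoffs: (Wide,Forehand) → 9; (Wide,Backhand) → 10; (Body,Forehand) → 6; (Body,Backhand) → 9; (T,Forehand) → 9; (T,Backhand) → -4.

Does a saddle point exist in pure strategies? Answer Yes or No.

Yes

Row minima: Wide → 9, Body → 6, T → -4; maximin = 9.
Column maxima: Forehand → 9, Backhand → 10; minimax = 9.
maximin = minimax = 9, so a saddle point exists.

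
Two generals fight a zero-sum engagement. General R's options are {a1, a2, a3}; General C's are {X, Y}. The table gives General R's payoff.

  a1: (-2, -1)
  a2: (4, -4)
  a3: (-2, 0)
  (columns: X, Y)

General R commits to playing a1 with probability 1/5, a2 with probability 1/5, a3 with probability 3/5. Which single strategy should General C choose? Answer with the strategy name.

If General C plays X, General R's expected payoff is (1/5)·(-2) + (1/5)·4 + (3/5)·(-2) = -4/5.
If General C plays Y, General R's expected payoff is (1/5)·(-1) + (1/5)·(-4) + (3/5)·0 = -1.
General C minimizes General R's payoff; the smallest is -1, so the best response is Y.

Y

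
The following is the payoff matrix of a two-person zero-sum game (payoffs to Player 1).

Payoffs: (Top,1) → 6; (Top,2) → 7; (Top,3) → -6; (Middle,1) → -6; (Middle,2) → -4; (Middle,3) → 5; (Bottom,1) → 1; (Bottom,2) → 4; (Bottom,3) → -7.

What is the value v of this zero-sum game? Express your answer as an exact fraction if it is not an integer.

-6/23

Row minima: Top → -6, Middle → -6, Bottom → -7; maximin = -6.
Column maxima: 1 → 6, 2 → 7, 3 → 5; minimax = 5.
-6 ≠ 5, so there is no saddle point; optimal play is mixed.
Bottom is strictly dominated by Top, so Player 1 never plays it.
2 is strictly dominated by 1 (it gives Player 1 strictly more in every row), so Player 2 never plays it.
On the remaining 2×2 (Top, Middle vs 1, 3):
Let Player 1 play Top with probability p. Expected payoff against 1: 6p + (-6)(1−p) = 12p − 6; against 3: (-6)p + 5(1−p) = −11p + 5.
Setting these equal: 12p − 6 = −11p + 5 ⇒ 23p = 11 ⇒ p = 11/23, and the value is (12)·(11/23) − 6 = -6/23.
For Player 2: with q = P(1), equating Top's and Middle's payoffs gives 12q − 6 = −11q + 5 ⇒ q = 11/23.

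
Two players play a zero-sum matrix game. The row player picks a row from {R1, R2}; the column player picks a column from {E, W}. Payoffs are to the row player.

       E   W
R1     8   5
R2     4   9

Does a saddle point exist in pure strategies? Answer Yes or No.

Row minima: R1 → 5, R2 → 4; maximin = 5.
Column maxima: E → 8, W → 9; minimax = 8.
5 ≠ 8, so no pure-strategy equilibrium exists.

No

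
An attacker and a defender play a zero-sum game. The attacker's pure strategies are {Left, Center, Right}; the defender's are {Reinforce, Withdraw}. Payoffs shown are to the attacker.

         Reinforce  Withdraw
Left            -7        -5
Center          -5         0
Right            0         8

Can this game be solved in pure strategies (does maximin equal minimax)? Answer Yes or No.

Yes

Row minima: Left → -7, Center → -5, Right → 0; maximin = 0.
Column maxima: Reinforce → 0, Withdraw → 8; minimax = 0.
maximin = minimax = 0, so a saddle point exists.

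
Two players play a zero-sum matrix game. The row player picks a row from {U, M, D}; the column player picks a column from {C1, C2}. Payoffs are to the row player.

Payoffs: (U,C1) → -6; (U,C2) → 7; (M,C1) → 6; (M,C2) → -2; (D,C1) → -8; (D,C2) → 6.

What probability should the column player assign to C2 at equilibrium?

Row minima: U → -6, M → -2, D → -8; maximin = -2.
Column maxima: C1 → 6, C2 → 7; minimax = 6.
-2 ≠ 6, so there is no saddle point; optimal play is mixed.
D is strictly dominated by U, so the row player never plays it.
On the remaining 2×2 (U, M vs C1, C2):
Let the row player play U with probability p. Expected payoff against C1: (-6)p + 6(1−p) = −12p + 6; against C2: 7p + (-2)(1−p) = 9p − 2.
Setting these equal: −12p + 6 = 9p − 2 ⇒ −21p = -8 ⇒ p = 8/21, and the value is (-12)·(8/21) + 6 = 10/7.
For the column player: with q = P(C1), equating U's and M's payoffs gives −13q + 7 = 8q − 2 ⇒ q = 3/7.

4/7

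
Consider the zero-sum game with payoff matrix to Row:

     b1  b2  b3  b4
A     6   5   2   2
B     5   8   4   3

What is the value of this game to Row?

Row minima: A → 2, B → 3; maximin = 3.
Column maxima: b1 → 6, b2 → 8, b3 → 4, b4 → 3; minimax = 3.
Since maximin = minimax = 3, there is a saddle point and the value is 3.

3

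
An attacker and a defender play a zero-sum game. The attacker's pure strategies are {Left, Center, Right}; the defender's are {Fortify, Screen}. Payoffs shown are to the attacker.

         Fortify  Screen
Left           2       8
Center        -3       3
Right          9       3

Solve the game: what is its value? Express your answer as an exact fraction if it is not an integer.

Row minima: Left → 2, Center → -3, Right → 3; maximin = 3.
Column maxima: Fortify → 9, Screen → 8; minimax = 8.
3 ≠ 8, so there is no saddle point; optimal play is mixed.
Center is strictly dominated by Left, so the attacker never plays it.
On the remaining 2×2 (Left, Right vs Fortify, Screen):
Let the attacker play Left with probability p. Expected payoff against Fortify: 2p + 9(1−p) = −7p + 9; against Screen: 8p + 3(1−p) = 5p + 3.
Setting these equal: −7p + 9 = 5p + 3 ⇒ −12p = -6 ⇒ p = 1/2, and the value is (-7)·(1/2) + 9 = 11/2.
For the defender: with q = P(Fortify), equating Left's and Right's payoffs gives −6q + 8 = 6q + 3 ⇒ q = 5/12.

11/2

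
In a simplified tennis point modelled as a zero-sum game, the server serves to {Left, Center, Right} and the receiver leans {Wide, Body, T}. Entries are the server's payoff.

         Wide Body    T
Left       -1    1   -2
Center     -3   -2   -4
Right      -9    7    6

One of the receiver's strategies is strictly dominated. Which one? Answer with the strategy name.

Body

Wide holds the server's payoff strictly below Body in every row: -1 < 1, -3 < -2, -9 < 7.
So Body is strictly dominated for the receiver.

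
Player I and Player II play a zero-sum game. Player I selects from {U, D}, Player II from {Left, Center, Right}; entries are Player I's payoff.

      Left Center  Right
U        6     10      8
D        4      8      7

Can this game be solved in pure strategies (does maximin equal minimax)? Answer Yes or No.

Row minima: U → 6, D → 4; maximin = 6.
Column maxima: Left → 6, Center → 10, Right → 8; minimax = 6.
maximin = minimax = 6, so a saddle point exists.

Yes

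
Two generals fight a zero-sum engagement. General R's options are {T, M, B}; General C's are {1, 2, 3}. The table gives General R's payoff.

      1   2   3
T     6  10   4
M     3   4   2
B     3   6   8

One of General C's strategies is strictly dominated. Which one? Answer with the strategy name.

1 holds General R's payoff strictly below 2 in every row: 6 < 10, 3 < 4, 3 < 6.
So 2 is strictly dominated for General C.

2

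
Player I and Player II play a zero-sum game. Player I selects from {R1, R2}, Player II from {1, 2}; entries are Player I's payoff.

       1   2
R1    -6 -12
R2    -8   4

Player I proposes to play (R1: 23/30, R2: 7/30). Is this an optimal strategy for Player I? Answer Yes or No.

Against 1 this mix gives (23/30)·(-6) + (7/30)·(-8) = -97/15.
Against 2 this mix gives (23/30)·(-12) + (7/30)·4 = -124/15.
Player II will play 2, holding Player I to -124/15. Shifting weight toward the row that does better against 2 would raise this floor (the equalizing mix achieves -20/3 against both 2 and 1), so the proposed strategy is not optimal.

No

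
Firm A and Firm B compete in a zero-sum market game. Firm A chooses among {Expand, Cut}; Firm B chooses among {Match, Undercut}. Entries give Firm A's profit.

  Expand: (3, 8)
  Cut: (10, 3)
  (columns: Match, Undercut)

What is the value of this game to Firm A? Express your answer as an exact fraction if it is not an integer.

Row minima: Expand → 3, Cut → 3; maximin = 3.
Column maxima: Match → 10, Undercut → 8; minimax = 8.
3 ≠ 8, so there is no saddle point; optimal play is mixed.
Let Firm A play Expand with probability p. Expected payoff against Match: 3p + 10(1−p) = −7p + 10; against Undercut: 8p + 3(1−p) = 5p + 3.
Setting these equal: −7p + 10 = 5p + 3 ⇒ −12p = -7 ⇒ p = 7/12, and the value is (-7)·(7/12) + 10 = 71/12.
For Firm B: with q = P(Match), equating Expand's and Cut's payoffs gives −5q + 8 = 7q + 3 ⇒ q = 5/12.

71/12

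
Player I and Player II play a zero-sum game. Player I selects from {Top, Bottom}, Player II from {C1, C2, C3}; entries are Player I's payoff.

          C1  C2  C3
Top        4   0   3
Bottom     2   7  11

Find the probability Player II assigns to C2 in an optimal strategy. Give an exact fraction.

2/9

Row minima: Top → 0, Bottom → 2; maximin = 2.
Column maxima: C1 → 4, C2 → 7, C3 → 11; minimax = 4.
2 ≠ 4, so there is no saddle point; optimal play is mixed.
C3 is strictly dominated by C2 (it gives Player I strictly more in every row), so Player II never plays it.
On the remaining 2×2 (Top, Bottom vs C1, C2):
Let Player I play Top with probability p. Expected payoff against C1: 4p + 2(1−p) = 2p + 2; against C2: 0p + 7(1−p) = −7p + 7.
Setting these equal: 2p + 2 = −7p + 7 ⇒ 9p = 5 ⇒ p = 5/9, and the value is (2)·(5/9) + 2 = 28/9.
For Player II: with q = P(C1), equating Top's and Bottom's payoffs gives 4q = −5q + 7 ⇒ q = 7/9.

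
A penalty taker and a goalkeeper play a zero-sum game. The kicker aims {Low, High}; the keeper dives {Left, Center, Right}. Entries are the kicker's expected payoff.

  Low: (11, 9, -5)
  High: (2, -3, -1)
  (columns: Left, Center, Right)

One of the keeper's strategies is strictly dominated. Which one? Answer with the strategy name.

Left

Center holds the kicker's payoff strictly below Left in every row: 9 < 11, -3 < 2.
So Left is strictly dominated for the keeper.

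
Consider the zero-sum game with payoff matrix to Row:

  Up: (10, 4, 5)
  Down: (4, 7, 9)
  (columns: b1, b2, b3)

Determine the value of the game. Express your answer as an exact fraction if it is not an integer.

6

Row minima: Up → 4, Down → 4; maximin = 4.
Column maxima: b1 → 10, b2 → 7, b3 → 9; minimax = 7.
4 ≠ 7, so there is no saddle point; optimal play is mixed.
b3 is strictly dominated by b2 (it gives Row strictly more in every row), so Column never plays it.
On the remaining 2×2 (Up, Down vs b1, b2):
Let Row play Up with probability p. Expected payoff against b1: 10p + 4(1−p) = 6p + 4; against b2: 4p + 7(1−p) = −3p + 7.
Setting these equal: 6p + 4 = −3p + 7 ⇒ 9p = 3 ⇒ p = 1/3, and the value is (6)·(1/3) + 4 = 6.
For Column: with q = P(b1), equating Up's and Down's payoffs gives 6q + 4 = −3q + 7 ⇒ q = 1/3.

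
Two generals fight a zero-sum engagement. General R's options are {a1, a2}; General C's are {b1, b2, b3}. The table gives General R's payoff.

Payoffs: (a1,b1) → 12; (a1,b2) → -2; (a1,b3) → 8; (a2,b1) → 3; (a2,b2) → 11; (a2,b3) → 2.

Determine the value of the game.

92/19

Row minima: a1 → -2, a2 → 2; maximin = 2.
Column maxima: b1 → 12, b2 → 11, b3 → 8; minimax = 8.
2 ≠ 8, so there is no saddle point; optimal play is mixed.
b1 is strictly dominated by b3 (it gives General R strictly more in every row), so General C never plays it.
On the remaining 2×2 (a1, a2 vs b2, b3):
Let General R play a1 with probability p. Expected payoff against b2: (-2)p + 11(1−p) = −13p + 11; against b3: 8p + 2(1−p) = 6p + 2.
Setting these equal: −13p + 11 = 6p + 2 ⇒ −19p = -9 ⇒ p = 9/19, and the value is (-13)·(9/19) + 11 = 92/19.
For General C: with q = P(b2), equating a1's and a2's payoffs gives −10q + 8 = 9q + 2 ⇒ q = 6/19.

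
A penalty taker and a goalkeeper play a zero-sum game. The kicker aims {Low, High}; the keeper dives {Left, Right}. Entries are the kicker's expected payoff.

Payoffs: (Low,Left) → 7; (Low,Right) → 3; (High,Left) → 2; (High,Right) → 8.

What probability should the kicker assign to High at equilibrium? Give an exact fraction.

Row minima: Low → 3, High → 2; maximin = 3.
Column maxima: Left → 7, Right → 8; minimax = 7.
3 ≠ 7, so there is no saddle point; optimal play is mixed.
Let the kicker play Low with probability p. Expected payoff against Left: 7p + 2(1−p) = 5p + 2; against Right: 3p + 8(1−p) = −5p + 8.
Setting these equal: 5p + 2 = −5p + 8 ⇒ 10p = 6 ⇒ p = 3/5, and the value is (5)·(3/5) + 2 = 5.
For the keeper: with q = P(Left), equating Low's and High's payoffs gives 4q + 3 = −6q + 8 ⇒ q = 1/2.

2/5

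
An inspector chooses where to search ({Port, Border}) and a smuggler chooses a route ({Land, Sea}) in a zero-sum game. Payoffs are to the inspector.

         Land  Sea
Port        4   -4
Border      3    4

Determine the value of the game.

Row minima: Port → -4, Border → 3; maximin = 3.
Column maxima: Land → 4, Sea → 4; minimax = 4.
3 ≠ 4, so there is no saddle point; optimal play is mixed.
Let the inspector play Port with probability p. Expected payoff against Land: 4p + 3(1−p) = p + 3; against Sea: (-4)p + 4(1−p) = −8p + 4.
Setting these equal: p + 3 = −8p + 4 ⇒ 9p = 1 ⇒ p = 1/9, and the value is (1)·(1/9) + 3 = 28/9.
For the smuggler: with q = P(Land), equating Port's and Border's payoffs gives 8q − 4 = −q + 4 ⇒ q = 8/9.

28/9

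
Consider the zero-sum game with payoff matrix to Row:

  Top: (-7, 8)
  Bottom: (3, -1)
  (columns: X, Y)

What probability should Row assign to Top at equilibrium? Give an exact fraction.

4/19

Row minima: Top → -7, Bottom → -1; maximin = -1.
Column maxima: X → 3, Y → 8; minimax = 3.
-1 ≠ 3, so there is no saddle point; optimal play is mixed.
Let Row play Top with probability p. Expected payoff against X: (-7)p + 3(1−p) = −10p + 3; against Y: 8p + (-1)(1−p) = 9p − 1.
Setting these equal: −10p + 3 = 9p − 1 ⇒ −19p = -4 ⇒ p = 4/19, and the value is (-10)·(4/19) + 3 = 17/19.
For Column: with q = P(X), equating Top's and Bottom's payoffs gives −15q + 8 = 4q − 1 ⇒ q = 9/19.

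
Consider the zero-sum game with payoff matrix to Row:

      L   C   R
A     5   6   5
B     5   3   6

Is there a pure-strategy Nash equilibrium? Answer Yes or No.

Row minima: A → 5, B → 3; maximin = 5.
Column maxima: L → 5, C → 6, R → 6; minimax = 5.
maximin = minimax = 5, so a saddle point exists.

Yes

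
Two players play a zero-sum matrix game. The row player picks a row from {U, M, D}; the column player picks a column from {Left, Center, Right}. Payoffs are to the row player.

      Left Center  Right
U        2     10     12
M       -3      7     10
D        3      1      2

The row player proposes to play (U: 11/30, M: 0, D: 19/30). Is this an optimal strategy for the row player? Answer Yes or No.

No

Against Left this mix gives (11/30)·2 + (19/30)·3 = 79/30.
Against Center this mix gives (11/30)·10 + (19/30)·1 = 43/10.
Against Right this mix gives (11/30)·12 + (19/30)·2 = 17/3.
The column player will play Left, holding the row player to 79/30. Shifting weight toward the row that does better against Left would raise this floor (the equalizing mix achieves 14/5 against both Left and Center), so the proposed strategy is not optimal.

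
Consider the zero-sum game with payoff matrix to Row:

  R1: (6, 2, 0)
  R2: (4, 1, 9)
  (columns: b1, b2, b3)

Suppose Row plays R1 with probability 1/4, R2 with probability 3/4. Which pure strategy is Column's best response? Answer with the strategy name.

If Column plays b1, Row's expected payoff is (1/4)·6 + (3/4)·4 = 9/2.
If Column plays b2, Row's expected payoff is (1/4)·2 + (3/4)·1 = 5/4.
If Column plays b3, Row's expected payoff is (1/4)·0 + (3/4)·9 = 27/4.
Column minimizes Row's payoff; the smallest is 5/4, so the best response is b2.

b2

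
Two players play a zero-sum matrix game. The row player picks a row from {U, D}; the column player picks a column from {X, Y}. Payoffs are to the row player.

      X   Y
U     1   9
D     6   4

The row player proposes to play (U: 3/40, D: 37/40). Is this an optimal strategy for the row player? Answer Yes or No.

Against X this mix gives (3/40)·1 + (37/40)·6 = 45/8.
Against Y this mix gives (3/40)·9 + (37/40)·4 = 35/8.
The column player will play Y, holding the row player to 35/8. Shifting weight toward the row that does better against Y would raise this floor (the equalizing mix achieves 5 against both Y and X), so the proposed strategy is not optimal.

No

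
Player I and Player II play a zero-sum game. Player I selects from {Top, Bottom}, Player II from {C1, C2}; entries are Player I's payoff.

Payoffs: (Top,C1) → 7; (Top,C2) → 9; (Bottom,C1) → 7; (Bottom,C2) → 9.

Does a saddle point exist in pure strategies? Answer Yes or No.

Row minima: Top → 7, Bottom → 7; maximin = 7.
Column maxima: C1 → 7, C2 → 9; minimax = 7.
maximin = minimax = 7, so a saddle point exists.

Yes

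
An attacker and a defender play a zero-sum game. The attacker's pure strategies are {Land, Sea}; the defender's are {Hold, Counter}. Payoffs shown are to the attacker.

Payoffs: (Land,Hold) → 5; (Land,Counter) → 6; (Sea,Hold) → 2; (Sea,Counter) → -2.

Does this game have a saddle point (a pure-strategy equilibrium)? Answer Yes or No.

Yes

Row minima: Land → 5, Sea → -2; maximin = 5.
Column maxima: Hold → 5, Counter → 6; minimax = 5.
maximin = minimax = 5, so a saddle point exists.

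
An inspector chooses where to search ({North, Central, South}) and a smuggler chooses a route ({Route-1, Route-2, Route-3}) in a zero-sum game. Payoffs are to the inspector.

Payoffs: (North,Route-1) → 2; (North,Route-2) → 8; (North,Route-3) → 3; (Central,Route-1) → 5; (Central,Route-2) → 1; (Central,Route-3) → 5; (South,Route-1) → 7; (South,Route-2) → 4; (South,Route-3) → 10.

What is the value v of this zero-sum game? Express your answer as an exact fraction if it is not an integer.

Row minima: North → 2, Central → 1, South → 4; maximin = 4.
Column maxima: Route-1 → 7, Route-2 → 8, Route-3 → 10; minimax = 7.
4 ≠ 7, so there is no saddle point; optimal play is mixed.
Central is strictly dominated by South, so the inspector never plays it.
With Central eliminated, Route-3 is strictly dominated by Route-1 (it gives the inspector strictly more in every remaining row), so the smuggler never plays it.
On the remaining 2×2 (North, South vs Route-1, Route-2):
Let the inspector play North with probability p. Expected payoff against Route-1: 2p + 7(1−p) = −5p + 7; against Route-2: 8p + 4(1−p) = 4p + 4.
Setting these equal: −5p + 7 = 4p + 4 ⇒ −9p = -3 ⇒ p = 1/3, and the value is (-5)·(1/3) + 7 = 16/3.
For the smuggler: with q = P(Route-1), equating North's and South's payoffs gives −6q + 8 = 3q + 4 ⇒ q = 4/9.

16/3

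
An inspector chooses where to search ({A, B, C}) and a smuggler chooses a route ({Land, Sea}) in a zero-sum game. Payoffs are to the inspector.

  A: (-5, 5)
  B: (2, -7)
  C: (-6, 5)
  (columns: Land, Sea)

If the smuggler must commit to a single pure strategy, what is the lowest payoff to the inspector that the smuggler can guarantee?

2

Column maxima: Land → 2, Sea → 5.
The smallest of these is 2.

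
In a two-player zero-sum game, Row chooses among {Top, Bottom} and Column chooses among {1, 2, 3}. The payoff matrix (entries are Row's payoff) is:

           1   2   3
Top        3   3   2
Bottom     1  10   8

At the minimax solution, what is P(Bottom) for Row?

1/8

Row minima: Top → 2, Bottom → 1; maximin = 2.
Column maxima: 1 → 3, 2 → 10, 3 → 8; minimax = 3.
2 ≠ 3, so there is no saddle point; optimal play is mixed.
2 is strictly dominated by 3 (it gives Row strictly more in every row), so Column never plays it.
On the remaining 2×2 (Top, Bottom vs 1, 3):
Let Row play Top with probability p. Expected payoff against 1: 3p + 1(1−p) = 2p + 1; against 3: 2p + 8(1−p) = −6p + 8.
Setting these equal: 2p + 1 = −6p + 8 ⇒ 8p = 7 ⇒ p = 7/8, and the value is (2)·(7/8) + 1 = 11/4.
For Column: with q = P(1), equating Top's and Bottom's payoffs gives q + 2 = −7q + 8 ⇒ q = 3/4.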